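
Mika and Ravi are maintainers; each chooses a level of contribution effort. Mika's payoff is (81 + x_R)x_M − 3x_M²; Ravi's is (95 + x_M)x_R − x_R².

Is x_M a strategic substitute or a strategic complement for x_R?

Expanding Mika's payoff: 81x_M + x_Rx_M − 3x_M².
∂π/∂x_M = 81 + x_R − 6x_M = 0, so x_M = 13.5 + (1/6)x_R.
The best-response slope dx_M/dx_R = 1/6 > 0: the reaction function is upward-sloping, so the choices are strategic complements.

strategic complements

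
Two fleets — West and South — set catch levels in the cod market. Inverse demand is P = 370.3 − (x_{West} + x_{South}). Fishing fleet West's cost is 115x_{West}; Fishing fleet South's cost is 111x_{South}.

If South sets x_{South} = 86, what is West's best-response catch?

Fishing fleet West's profit: π = x_{West}(370.3 − (x_{West} + x_{South})) − 115x_{West}.
∂π/∂x_{West} = 255.3 − 2x_{West} − x_{South} = 0, so x_{West} = 127.65 − 0.5x_{South}.
At x_{South} = 86: x_{West} = 127.65 − 0.5·86 = 84.65.

84.65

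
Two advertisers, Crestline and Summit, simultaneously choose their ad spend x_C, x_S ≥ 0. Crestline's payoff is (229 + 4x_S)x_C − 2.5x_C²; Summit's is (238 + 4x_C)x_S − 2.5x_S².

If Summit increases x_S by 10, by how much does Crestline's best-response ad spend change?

Expanding Crestline's payoff: 229x_C + 4x_Sx_C − 2.5x_C².
∂π/∂x_C = 229 + 4x_S − 5x_C = 0, so x_C = 45.8 + 0.8x_S.
The reaction-function slope is 0.8, so a 10-unit rise in x_S moves x_C by 0.8 × 10 = 8. Crestline's best response rises — the actions are strategic complements.

8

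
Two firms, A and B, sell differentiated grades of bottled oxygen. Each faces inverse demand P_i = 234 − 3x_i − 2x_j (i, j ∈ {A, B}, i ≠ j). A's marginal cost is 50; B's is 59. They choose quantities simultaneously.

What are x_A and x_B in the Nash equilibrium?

23.5625, 21.3125

Firm A's profit: π = x_A(234 − 3x_A − 2x_B) − 50x_A.
∂π/∂x_A = 184 − 6x_A − 2x_B = 0 ⇒ x_A = 92/3 − (1/3)x_B.
Similarly x_B = 175/6 − (1/3)x_A.
Plugging x_B into A's best response: x_A = 92/3 − (1/3)(175/6 − (1/3)x_A) ⇒ (8/9)x_A = 377/18, so x_A = 23.5625.
Then x_B = 175/6 − (1/3)·23.5625 = 21.3125.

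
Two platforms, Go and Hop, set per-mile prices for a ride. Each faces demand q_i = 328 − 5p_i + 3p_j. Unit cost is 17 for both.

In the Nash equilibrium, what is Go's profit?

Go's profit: π = (p_{Go} − 17)(328 − 5p_{Go} + 3p_{Hop}).
∂π/∂p_{Go} = 413 − 10p_{Go} + 3p_{Hop} = 0 ⇒ p_{Go} = 41.3 + 0.3p_{Hop}.
The game is symmetric, so in equilibrium p_{Hop} = p_{Go}: the reaction function gives 0.7p_{Go} = 41.3, hence p_{Go} = 59.
q_{Go} = 328 − 5·59 + 3·59 = 210.
Profit = (59 − 17)·210 = 8820.

8820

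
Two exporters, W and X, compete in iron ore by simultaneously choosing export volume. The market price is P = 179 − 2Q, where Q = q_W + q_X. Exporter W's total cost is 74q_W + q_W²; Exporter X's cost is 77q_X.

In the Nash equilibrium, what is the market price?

117.2

Exporter W's profit: π = q_W(179 − 2(q_W + q_X)) − 74q_W − q_W².
∂π/∂q_W = 105 − 6q_W − 2q_X = 0, so q_W = 17.5 − (1/3)q_X.
For X: ∂π/∂q_X = 102 − 4q_X − 2q_W = 0 ⇒ q_X = 25.5 − 0.5q_W.
Plugging q_X into W's best response: q_W = 17.5 − (1/3)(25.5 − 0.5q_W) ⇒ (5/6)q_W = 9, so q_W = 10.8.
Then q_X = 25.5 − 0.5·10.8 = 20.1.
Equilibrium price: P = 179 − 2·30.9 = 117.2.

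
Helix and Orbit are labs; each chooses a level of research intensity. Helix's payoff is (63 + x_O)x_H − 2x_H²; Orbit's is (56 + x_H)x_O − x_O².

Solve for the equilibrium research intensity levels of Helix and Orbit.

26, 41

Expanding Helix's payoff: 63x_H + x_Ox_H − 2x_H².
∂π/∂x_H = 63 + x_O − 4x_H = 0, so x_H = 15.75 + 0.25x_O.
Likewise for Orbit: x_O = 28 + 0.5x_H.
Plugging x_O into Helix's best response: x_H = 15.75 + 0.25(28 + 0.5x_H) ⇒ 0.875x_H = 22.75, so x_H = 26.
Then x_O = 28 + 0.5·26 = 41.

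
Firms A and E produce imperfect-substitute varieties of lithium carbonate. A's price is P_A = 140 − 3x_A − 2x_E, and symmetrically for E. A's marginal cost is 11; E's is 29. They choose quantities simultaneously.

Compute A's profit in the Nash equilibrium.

892.6875

Firm A's profit: π = x_A(140 − 3x_A − 2x_E) − 11x_A.
∂π/∂x_A = 129 − 6x_A − 2x_E = 0 ⇒ x_A = 21.5 − (1/3)x_E.
Similarly x_E = 18.5 − (1/3)x_A.
Solving the two reaction functions simultaneously: (1 − (−1/3)(−1/3))x_A = 21.5 − (1/3)·18.5, so (8/9)x_A = 46/3 and x_A = 17.25.
Then x_E = 18.5 − (1/3)·17.25 = 12.75.
P_A = 140 − 3·17.25 − 2·12.75 = 62.75.
Profit = (62.75 − 11)·17.25 = 892.6875.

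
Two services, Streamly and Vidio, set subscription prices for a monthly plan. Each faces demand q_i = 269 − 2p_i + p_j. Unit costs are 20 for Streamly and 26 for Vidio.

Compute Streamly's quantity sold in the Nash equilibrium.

Streamly's profit: π = (p_{Streamly} − 20)(269 − 2p_{Streamly} + p_{Vidio}).
∂π/∂p_{Streamly} = 309 − 4p_{Streamly} + p_{Vidio} = 0 ⇒ p_{Streamly} = 77.25 + 0.25p_{Vidio}.
Similarly p_{Vidio} = 80.25 + 0.25p_{Streamly}.
Plugging p_{Vidio} into Streamly's best response: p_{Streamly} = 77.25 + 0.25(80.25 + 0.25p_{Streamly}) ⇒ 0.9375p_{Streamly} = 97.3125, so p_{Streamly} = 103.8.
Then p_{Vidio} = 80.25 + 0.25·103.8 = 106.2.
q_{Streamly} = 269 − 2·103.8 + 106.2 = 167.6.

167.6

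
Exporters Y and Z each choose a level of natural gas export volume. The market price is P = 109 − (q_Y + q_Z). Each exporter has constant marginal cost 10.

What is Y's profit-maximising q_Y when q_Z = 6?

46.5

Exporter Y's profit: π = q_Y(109 − (q_Y + q_Z)) − 10q_Y.
∂π/∂q_Y = 99 − 2q_Y − q_Z = 0, so q_Y = 49.5 − 0.5q_Z.
At q_Z = 6: q_Y = 49.5 − 0.5·6 = 46.5.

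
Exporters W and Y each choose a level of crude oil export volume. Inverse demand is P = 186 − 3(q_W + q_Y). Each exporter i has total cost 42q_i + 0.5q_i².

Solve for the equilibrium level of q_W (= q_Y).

Exporter W's profit: π = q_W(186 − 3(q_W + q_Y)) − 42q_W − 0.5q_W².
∂π/∂q_W = 144 − 7q_W − 3q_Y = 0, so q_W = 144/7 − (3/7)q_Y.
Setting q_W = q_Y in the reaction function: q_W = 144/7 − (3/7)q_W, so q_W = (144/7) / (10/7) = 14.4.

14.4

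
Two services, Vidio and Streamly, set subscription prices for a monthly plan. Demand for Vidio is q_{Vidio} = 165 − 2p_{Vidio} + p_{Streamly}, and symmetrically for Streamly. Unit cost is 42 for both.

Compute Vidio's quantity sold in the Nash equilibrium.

Vidio's profit: π = (p_{Vidio} − 42)(165 − 2p_{Vidio} + p_{Streamly}).
∂π/∂p_{Vidio} = 249 − 4p_{Vidio} + p_{Streamly} = 0 ⇒ p_{Vidio} = 62.25 + 0.25p_{Streamly}.
By symmetry p_{Streamly} = p_{Vidio}; substituting into the reaction function, 0.75p_{Vidio} = 62.25 and p_{Vidio} = 83.
q_{Vidio} = 165 − 2·83 + 83 = 82.

82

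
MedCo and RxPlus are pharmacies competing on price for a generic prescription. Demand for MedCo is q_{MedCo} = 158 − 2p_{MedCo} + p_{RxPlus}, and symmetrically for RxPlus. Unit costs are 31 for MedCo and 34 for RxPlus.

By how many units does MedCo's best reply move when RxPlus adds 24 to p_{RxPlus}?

6

MedCo's profit: π = (p_{MedCo} − 31)(158 − 2p_{MedCo} + p_{RxPlus}).
∂π/∂p_{MedCo} = 220 − 4p_{MedCo} + p_{RxPlus} = 0 ⇒ p_{MedCo} = 55 + 0.25p_{RxPlus}.
The reaction-function slope is 0.25, so a 24-unit rise in p_{RxPlus} moves p_{MedCo} by 0.25 × 24 = 6. MedCo's best response rises — the actions are strategic complements.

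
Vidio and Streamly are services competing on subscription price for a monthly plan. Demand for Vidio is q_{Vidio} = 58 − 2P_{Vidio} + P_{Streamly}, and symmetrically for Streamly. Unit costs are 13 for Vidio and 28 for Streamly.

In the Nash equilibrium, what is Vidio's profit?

578

Vidio's profit: π = (P_{Vidio} − 13)(58 − 2P_{Vidio} + P_{Streamly}).
∂π/∂P_{Vidio} = 84 − 4P_{Vidio} + P_{Streamly} = 0 ⇒ P_{Vidio} = 21 + 0.25P_{Streamly}.
Similarly P_{Streamly} = 28.5 + 0.25P_{Vidio}.
Plugging P_{Streamly} into Vidio's best response: P_{Vidio} = 21 + 0.25(28.5 + 0.25P_{Vidio}) ⇒ 0.9375P_{Vidio} = 28.125, so P_{Vidio} = 30.
Then P_{Streamly} = 28.5 + 0.25·30 = 36.
q_{Vidio} = 58 − 2·30 + 36 = 34.
Profit = (30 − 13)·34 = 578.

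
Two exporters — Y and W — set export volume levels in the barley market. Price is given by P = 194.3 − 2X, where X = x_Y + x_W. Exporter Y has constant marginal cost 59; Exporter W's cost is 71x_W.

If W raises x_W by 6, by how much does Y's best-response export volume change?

Exporter Y's profit: π = x_Y(194.3 − 2(x_Y + x_W)) − 59x_Y.
∂π/∂x_Y = 135.3 − 4x_Y − 2x_W = 0, so x_Y = 33.825 − 0.5x_W.
The reaction-function slope is −0.5, so a 6-unit rise in x_W moves x_Y by −0.5 × 6 = −3. Y's best response falls — the actions are strategic substitutes.

-3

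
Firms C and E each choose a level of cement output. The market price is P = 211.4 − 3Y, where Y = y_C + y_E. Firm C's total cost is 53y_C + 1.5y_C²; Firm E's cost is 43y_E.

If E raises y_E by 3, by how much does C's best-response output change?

-1

Firm C's profit: π = y_C(211.4 − 3(y_C + y_E)) − 53y_C − 1.5y_C².
∂π/∂y_C = 158.4 − 9y_C − 3y_E = 0, so y_C = 17.6 − (1/3)y_E.
The reaction-function slope is −1/3, so a 3-unit rise in y_E moves y_C by −1/3 × 3 = −1. C's best response falls — the actions are strategic substitutes.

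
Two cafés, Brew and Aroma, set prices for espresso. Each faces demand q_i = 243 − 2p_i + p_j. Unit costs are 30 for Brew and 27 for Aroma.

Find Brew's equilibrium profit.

9968.72

Brew's profit: π = (p_{Brew} − 30)(243 − 2p_{Brew} + p_{Aroma}).
∂π/∂p_{Brew} = 303 − 4p_{Brew} + p_{Aroma} = 0 ⇒ p_{Brew} = 75.75 + 0.25p_{Aroma}.
Similarly p_{Aroma} = 74.25 + 0.25p_{Brew}.
Substituting the second reaction function into the first: p_{Brew} = 75.75 + 0.25(74.25 + 0.25p_{Brew}), which gives 0.9375p_{Brew} = 94.3125 ⇒ p_{Brew} = 100.6.
Then p_{Aroma} = 74.25 + 0.25·100.6 = 99.4.
q_{Brew} = 243 − 2·100.6 + 99.4 = 141.2.
Profit = (100.6 − 30)·141.2 = 9968.72.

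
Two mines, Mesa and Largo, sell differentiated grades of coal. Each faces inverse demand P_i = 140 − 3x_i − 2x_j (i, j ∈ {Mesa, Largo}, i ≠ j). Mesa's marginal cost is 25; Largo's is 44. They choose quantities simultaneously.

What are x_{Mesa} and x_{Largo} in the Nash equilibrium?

Mine Mesa's profit: π = x_{Mesa}(140 − 3x_{Mesa} − 2x_{Largo}) − 25x_{Mesa}.
∂π/∂x_{Mesa} = 115 − 6x_{Mesa} − 2x_{Largo} = 0 ⇒ x_{Mesa} = 115/6 − (1/3)x_{Largo}.
Similarly x_{Largo} = 16 − (1/3)x_{Mesa}.
Plugging x_{Largo} into Mesa's best response: x_{Mesa} = 115/6 − (1/3)(16 − (1/3)x_{Mesa}) ⇒ (8/9)x_{Mesa} = 83/6, so x_{Mesa} = 15.5625.
Then x_{Largo} = 16 − (1/3)·15.5625 = 10.8125.

15.5625, 10.8125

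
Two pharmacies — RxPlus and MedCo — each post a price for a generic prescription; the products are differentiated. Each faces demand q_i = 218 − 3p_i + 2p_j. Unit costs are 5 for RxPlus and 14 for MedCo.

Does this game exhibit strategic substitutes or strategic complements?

strategic complements

RxPlus's profit: π = (p_{RxPlus} − 5)(218 − 3p_{RxPlus} + 2p_{MedCo}).
∂π/∂p_{RxPlus} = 233 − 6p_{RxPlus} + 2p_{MedCo} = 0 ⇒ p_{RxPlus} = 233/6 + (1/3)p_{MedCo}.
The best-response slope dp_{RxPlus}/dp_{MedCo} = 1/3 > 0: the reaction function is upward-sloping, so the choices are strategic complements.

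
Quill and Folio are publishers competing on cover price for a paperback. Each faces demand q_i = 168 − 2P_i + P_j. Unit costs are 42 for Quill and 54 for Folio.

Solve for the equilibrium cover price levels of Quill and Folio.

Quill's profit: π = (P_{Quill} − 42)(168 − 2P_{Quill} + P_{Folio}).
∂π/∂P_{Quill} = 252 − 4P_{Quill} + P_{Folio} = 0 ⇒ P_{Quill} = 63 + 0.25P_{Folio}.
Similarly P_{Folio} = 69 + 0.25P_{Quill}.
Solving the two reaction functions simultaneously: (1 − (0.25)(0.25))P_{Quill} = 63 + 0.25·69, so 0.9375P_{Quill} = 80.25 and P_{Quill} = 85.6.
Then P_{Folio} = 69 + 0.25·85.6 = 90.4.

85.6, 90.4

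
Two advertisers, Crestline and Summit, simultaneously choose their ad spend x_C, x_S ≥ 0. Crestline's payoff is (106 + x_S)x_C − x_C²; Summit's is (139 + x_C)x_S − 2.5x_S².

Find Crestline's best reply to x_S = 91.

Expanding Crestline's payoff: 106x_C + x_Sx_C − x_C².
∂π/∂x_C = 106 + x_S − 2x_C = 0, so x_C = 53 + 0.5x_S.
At x_S = 91: x_C = 53 + 0.5·91 = 98.5.

98.5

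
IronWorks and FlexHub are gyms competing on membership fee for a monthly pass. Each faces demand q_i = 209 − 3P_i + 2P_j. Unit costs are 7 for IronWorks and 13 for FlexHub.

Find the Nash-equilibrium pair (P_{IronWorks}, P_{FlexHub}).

IronWorks's profit: π = (P_{IronWorks} − 7)(209 − 3P_{IronWorks} + 2P_{FlexHub}).
∂π/∂P_{IronWorks} = 230 − 6P_{IronWorks} + 2P_{FlexHub} = 0 ⇒ P_{IronWorks} = 115/3 + (1/3)P_{FlexHub}.
Similarly P_{FlexHub} = 124/3 + (1/3)P_{IronWorks}.
Plugging P_{FlexHub} into IronWorks's best response: P_{IronWorks} = 115/3 + (1/3)(124/3 + (1/3)P_{IronWorks}) ⇒ (8/9)P_{IronWorks} = 469/9, so P_{IronWorks} = 58.625.
Then P_{FlexHub} = 124/3 + (1/3)·58.625 = 60.875.

58.625, 60.875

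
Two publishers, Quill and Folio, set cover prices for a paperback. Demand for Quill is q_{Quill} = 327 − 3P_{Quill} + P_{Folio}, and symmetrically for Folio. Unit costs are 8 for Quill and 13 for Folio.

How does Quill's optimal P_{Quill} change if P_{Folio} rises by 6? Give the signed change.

Quill's profit: π = (P_{Quill} − 8)(327 − 3P_{Quill} + P_{Folio}).
∂π/∂P_{Quill} = 351 − 6P_{Quill} + P_{Folio} = 0 ⇒ P_{Quill} = 58.5 + (1/6)P_{Folio}.
The reaction-function slope is 1/6, so a 6-unit rise in P_{Folio} moves P_{Quill} by 1/6 × 6 = 1. Quill's best response rises — the actions are strategic complements.

1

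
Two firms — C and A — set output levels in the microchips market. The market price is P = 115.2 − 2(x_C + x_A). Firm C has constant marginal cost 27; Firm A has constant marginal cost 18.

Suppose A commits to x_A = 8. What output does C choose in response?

18.05

Firm C's profit: π = x_C(115.2 − 2(x_C + x_A)) − 27x_C.
∂π/∂x_C = 88.2 − 4x_C − 2x_A = 0, so x_C = 22.05 − 0.5x_A.
At x_A = 8: x_C = 22.05 − 0.5·8 = 18.05.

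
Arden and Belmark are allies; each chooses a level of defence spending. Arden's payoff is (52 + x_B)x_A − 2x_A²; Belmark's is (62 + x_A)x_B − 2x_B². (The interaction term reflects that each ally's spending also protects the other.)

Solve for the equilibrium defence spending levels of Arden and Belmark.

Expanding Arden's payoff: 52x_A + x_Bx_A − 2x_A².
∂π/∂x_A = 52 + x_B − 4x_A = 0, so x_A = 13 + 0.25x_B.
Likewise for Belmark: x_B = 15.5 + 0.25x_A.
Solving the two reaction functions simultaneously: (1 − (0.25)(0.25))x_A = 13 + 0.25·15.5, so 0.9375x_A = 16.875 and x_A = 18.
Then x_B = 15.5 + 0.25·18 = 20.

18, 20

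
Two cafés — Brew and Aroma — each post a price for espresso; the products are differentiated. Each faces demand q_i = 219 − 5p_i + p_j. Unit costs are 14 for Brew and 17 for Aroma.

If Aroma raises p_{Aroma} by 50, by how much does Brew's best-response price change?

Brew's profit: π = (p_{Brew} − 14)(219 − 5p_{Brew} + p_{Aroma}).
∂π/∂p_{Brew} = 289 − 10p_{Brew} + p_{Aroma} = 0 ⇒ p_{Brew} = 28.9 + 0.1p_{Aroma}.
The reaction-function slope is 0.1, so a 50-unit rise in p_{Aroma} moves p_{Brew} by 0.1 × 50 = 5. Brew's best response rises — the actions are strategic complements.

5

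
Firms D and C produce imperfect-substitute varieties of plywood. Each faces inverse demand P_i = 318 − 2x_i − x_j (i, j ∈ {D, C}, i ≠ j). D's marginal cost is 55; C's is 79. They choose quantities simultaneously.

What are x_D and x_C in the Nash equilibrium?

54.2, 46.2

Firm D's profit: π = x_D(318 − 2x_D − x_C) − 55x_D.
∂π/∂x_D = 263 − 4x_D − x_C = 0 ⇒ x_D = 65.75 − 0.25x_C.
Similarly x_C = 59.75 − 0.25x_D.
Plugging x_C into D's best response: x_D = 65.75 − 0.25(59.75 − 0.25x_D) ⇒ 0.9375x_D = 50.8125, so x_D = 54.2.
Then x_C = 59.75 − 0.25·54.2 = 46.2.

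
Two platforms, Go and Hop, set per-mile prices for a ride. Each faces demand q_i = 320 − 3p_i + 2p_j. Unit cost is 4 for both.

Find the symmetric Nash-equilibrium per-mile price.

Go's profit: π = (p_{Go} − 4)(320 − 3p_{Go} + 2p_{Hop}).
∂π/∂p_{Go} = 332 − 6p_{Go} + 2p_{Hop} = 0 ⇒ p_{Go} = 166/3 + (1/3)p_{Hop}.
Setting p_{Go} = p_{Hop} in the reaction function: p_{Go} = 166/3 + (1/3)p_{Go}, so p_{Go} = (166/3) / (2/3) = 83.

83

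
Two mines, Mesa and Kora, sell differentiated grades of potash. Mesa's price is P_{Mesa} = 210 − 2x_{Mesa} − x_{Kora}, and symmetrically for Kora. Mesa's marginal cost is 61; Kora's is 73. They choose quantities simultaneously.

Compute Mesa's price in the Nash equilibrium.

Mine Mesa's profit: π = x_{Mesa}(210 − 2x_{Mesa} − x_{Kora}) − 61x_{Mesa}.
∂π/∂x_{Mesa} = 149 − 4x_{Mesa} − x_{Kora} = 0 ⇒ x_{Mesa} = 37.25 − 0.25x_{Kora}.
Similarly x_{Kora} = 34.25 − 0.25x_{Mesa}.
Solving the two reaction functions simultaneously: (1 − (−0.25)(−0.25))x_{Mesa} = 37.25 − 0.25·34.25, so 0.9375x_{Mesa} = 28.6875 and x_{Mesa} = 30.6.
Then x_{Kora} = 34.25 − 0.25·30.6 = 26.6.
P_{Mesa} = 210 − 2·30.6 − 26.6 = 122.2.

122.2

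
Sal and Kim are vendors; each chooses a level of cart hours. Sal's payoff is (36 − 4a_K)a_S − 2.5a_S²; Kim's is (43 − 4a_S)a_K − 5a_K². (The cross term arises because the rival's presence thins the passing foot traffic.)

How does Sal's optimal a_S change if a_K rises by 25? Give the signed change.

-20

Expanding Sal's payoff: 36a_S − 4a_Ka_S − 2.5a_S².
∂π/∂a_S = 36 − 4a_K − 5a_S = 0, so a_S = 7.2 − 0.8a_K.
The reaction-function slope is −0.8, so a 25-unit rise in a_K moves a_S by −0.8 × 25 = −20. Sal's best response falls — the actions are strategic substitutes.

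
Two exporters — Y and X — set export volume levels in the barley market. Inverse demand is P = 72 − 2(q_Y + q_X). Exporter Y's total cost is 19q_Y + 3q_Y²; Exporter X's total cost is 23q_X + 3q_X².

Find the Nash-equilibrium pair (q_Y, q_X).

Exporter Y's profit: π = q_Y(72 − 2(q_Y + q_X)) − 19q_Y − 3q_Y².
∂π/∂q_Y = 53 − 10q_Y − 2q_X = 0, so q_Y = 5.3 − 0.2q_X.
By the same steps for X: q_X = 4.9 − 0.2q_Y.
Plugging q_X into Y's best response: q_Y = 5.3 − 0.2(4.9 − 0.2q_Y) ⇒ 0.96q_Y = 4.32, so q_Y = 4.5.
Then q_X = 4.9 − 0.2·4.5 = 4.

4.5, 4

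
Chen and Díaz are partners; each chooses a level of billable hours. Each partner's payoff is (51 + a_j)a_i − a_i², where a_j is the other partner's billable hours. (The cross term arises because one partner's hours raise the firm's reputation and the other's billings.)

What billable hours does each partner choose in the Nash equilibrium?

51

Chen's payoff is (51 + a_D)a_C − a_C².
∂π/∂a_C = 51 + a_D − 2a_C = 0, so a_C = 25.5 + 0.5a_D.
By symmetry a_D = a_C; substituting into the reaction function, 0.5a_C = 25.5 and a_C = 51.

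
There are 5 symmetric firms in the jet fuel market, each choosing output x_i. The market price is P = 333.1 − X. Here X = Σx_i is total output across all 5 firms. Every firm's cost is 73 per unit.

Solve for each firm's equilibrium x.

A representative firm's profit is π_i = x_i(333.1 − X) − 73x_i, with X = x_i + Σ_{j≠i} x_j.
First-order condition: 260.1 − 2x_i − Σ_{j≠i} x_j = 0.
In a symmetric equilibrium every firm chooses the same x, so Σ_{j≠i} x_j = 4x. The condition becomes 260.1 − 6x = 0, giving x = 260.1/6 = 43.35.

43.35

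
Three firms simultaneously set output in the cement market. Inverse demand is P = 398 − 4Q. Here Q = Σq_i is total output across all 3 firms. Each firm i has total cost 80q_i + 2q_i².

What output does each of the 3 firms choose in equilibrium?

15.9

A representative firm's profit is π_i = q_i(398 − 4Q) − 80q_i − 2q_i², with Q = q_i + Σ_{j≠i} q_j.
First-order condition: 318 − 12q_i − 4Σ_{j≠i} q_j = 0.
In a symmetric equilibrium every firm chooses the same q, so Σ_{j≠i} q_j = 2q. The condition becomes 318 − 20q = 0, giving q = 318/20 = 15.9.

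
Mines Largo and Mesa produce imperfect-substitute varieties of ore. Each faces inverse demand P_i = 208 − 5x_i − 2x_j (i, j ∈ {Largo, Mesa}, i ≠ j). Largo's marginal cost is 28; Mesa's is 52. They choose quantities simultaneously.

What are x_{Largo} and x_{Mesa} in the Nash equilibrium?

Mine Largo's profit: π = x_{Largo}(208 − 5x_{Largo} − 2x_{Mesa}) − 28x_{Largo}.
∂π/∂x_{Largo} = 180 − 10x_{Largo} − 2x_{Mesa} = 0 ⇒ x_{Largo} = 18 − 0.2x_{Mesa}.
Similarly x_{Mesa} = 15.6 − 0.2x_{Largo}.
Solving the two reaction functions simultaneously: (1 − (−0.2)(−0.2))x_{Largo} = 18 − 0.2·15.6, so 0.96x_{Largo} = 14.88 and x_{Largo} = 15.5.
Then x_{Mesa} = 15.6 − 0.2·15.5 = 12.5.

15.5, 12.5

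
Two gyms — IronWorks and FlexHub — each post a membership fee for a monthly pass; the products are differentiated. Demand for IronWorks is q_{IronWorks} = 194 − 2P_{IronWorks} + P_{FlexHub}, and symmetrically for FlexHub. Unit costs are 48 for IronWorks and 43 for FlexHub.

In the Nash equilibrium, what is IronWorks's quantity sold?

96

IronWorks's profit: π = (P_{IronWorks} − 48)(194 − 2P_{IronWorks} + P_{FlexHub}).
∂π/∂P_{IronWorks} = 290 − 4P_{IronWorks} + P_{FlexHub} = 0 ⇒ P_{IronWorks} = 72.5 + 0.25P_{FlexHub}.
Similarly P_{FlexHub} = 70 + 0.25P_{IronWorks}.
Substituting the second reaction function into the first: P_{IronWorks} = 72.5 + 0.25(70 + 0.25P_{IronWorks}), which gives 0.9375P_{IronWorks} = 90 ⇒ P_{IronWorks} = 96.
Then P_{FlexHub} = 70 + 0.25·96 = 94.
q_{IronWorks} = 194 − 2·96 + 94 = 96.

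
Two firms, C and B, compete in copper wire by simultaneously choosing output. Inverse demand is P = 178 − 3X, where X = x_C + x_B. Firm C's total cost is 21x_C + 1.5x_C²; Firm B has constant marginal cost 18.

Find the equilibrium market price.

82.6

Firm C's profit: π = x_C(178 − 3(x_C + x_B)) − 21x_C − 1.5x_C².
∂π/∂x_C = 157 − 9x_C − 3x_B = 0, so x_C = 157/9 − (1/3)x_B.
For B: ∂π/∂x_B = 160 − 6x_B − 3x_C = 0 ⇒ x_B = 80/3 − 0.5x_C.
Solving the two reaction functions simultaneously: (1 − (−1/3)(−0.5))x_C = 157/9 − (1/3)·(80/3), so (5/6)x_C = 77/9 and x_C = 154/15.
Then x_B = 80/3 − 0.5·(154/15) = 323/15.
Equilibrium price: P = 178 − 3·31.8 = 82.6.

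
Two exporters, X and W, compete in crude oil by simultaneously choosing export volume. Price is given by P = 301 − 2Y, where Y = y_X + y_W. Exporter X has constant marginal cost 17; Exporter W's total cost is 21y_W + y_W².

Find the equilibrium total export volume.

Exporter X's profit: π = y_X(301 − 2(y_X + y_W)) − 17y_X.
∂π/∂y_X = 284 − 4y_X − 2y_W = 0, so y_X = 71 − 0.5y_W.
For W: ∂π/∂y_W = 280 − 6y_W − 2y_X = 0 ⇒ y_W = 140/3 − (1/3)y_X.
Solving the two reaction functions simultaneously: (1 − (−0.5)(−1/3))y_X = 71 − 0.5·(140/3), so (5/6)y_X = 143/3 and y_X = 57.2.
Then y_W = 140/3 − (1/3)·57.2 = 27.6.
Total export volume: 57.2 + 27.6 = 84.8.

84.8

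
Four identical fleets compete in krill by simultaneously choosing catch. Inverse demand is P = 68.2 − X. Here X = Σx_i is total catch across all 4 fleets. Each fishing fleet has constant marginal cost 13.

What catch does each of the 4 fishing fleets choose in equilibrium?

A representative fishing fleet's profit is π_i = x_i(68.2 − X) − 13x_i, with X = x_i + Σ_{j≠i} x_j.
First-order condition: 55.2 − 2x_i − Σ_{j≠i} x_j = 0.
Imposing symmetry (x_j = x for all j) turns Σ_{j≠i} x_j into 3x, so 55.2 = 5x and x = 11.04.

11.04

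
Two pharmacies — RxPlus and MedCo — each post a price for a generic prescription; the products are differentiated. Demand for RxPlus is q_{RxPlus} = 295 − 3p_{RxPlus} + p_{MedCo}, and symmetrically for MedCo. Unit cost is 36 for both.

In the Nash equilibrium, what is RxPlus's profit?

5967.48

RxPlus's profit: π = (p_{RxPlus} − 36)(295 − 3p_{RxPlus} + p_{MedCo}).
∂π/∂p_{RxPlus} = 403 − 6p_{RxPlus} + p_{MedCo} = 0 ⇒ p_{RxPlus} = 403/6 + (1/6)p_{MedCo}.
The game is symmetric, so in equilibrium p_{MedCo} = p_{RxPlus}: the reaction function gives (5/6)p_{RxPlus} = 403/6, hence p_{RxPlus} = 80.6.
q_{RxPlus} = 295 − 3·80.6 + 80.6 = 133.8.
Profit = (80.6 − 36)·133.8 = 5967.48.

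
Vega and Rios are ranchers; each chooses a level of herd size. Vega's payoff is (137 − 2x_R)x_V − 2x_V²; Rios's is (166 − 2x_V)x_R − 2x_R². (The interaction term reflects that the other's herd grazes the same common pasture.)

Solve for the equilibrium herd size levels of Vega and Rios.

Expanding Vega's payoff: 137x_V − 2x_Rx_V − 2x_V².
∂π/∂x_V = 137 − 2x_R − 4x_V = 0, so x_V = 34.25 − 0.5x_R.
Likewise for Rios: x_R = 41.5 − 0.5x_V.
Substituting the second reaction function into the first: x_V = 34.25 − 0.5(41.5 − 0.5x_V), which gives 0.75x_V = 13.5 ⇒ x_V = 18.
Then x_R = 41.5 − 0.5·18 = 32.5.

18, 32.5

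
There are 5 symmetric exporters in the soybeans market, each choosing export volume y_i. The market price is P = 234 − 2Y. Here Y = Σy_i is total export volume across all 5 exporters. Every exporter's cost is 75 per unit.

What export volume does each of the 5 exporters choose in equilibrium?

A representative exporter's profit is π_i = y_i(234 − 2Y) − 75y_i, with Y = y_i + Σ_{j≠i} y_j.
First-order condition: 159 − 4y_i − 2Σ_{j≠i} y_j = 0.
With identical exporters, set every y_j = y: then 159 − 4y − 8y = 0, i.e. y = 159/12 = 13.25.

13.25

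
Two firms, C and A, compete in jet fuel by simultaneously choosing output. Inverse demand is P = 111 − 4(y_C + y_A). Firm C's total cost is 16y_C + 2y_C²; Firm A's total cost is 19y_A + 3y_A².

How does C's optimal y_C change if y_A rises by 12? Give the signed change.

Firm C's profit: π = y_C(111 − 4(y_C + y_A)) − 16y_C − 2y_C².
∂π/∂y_C = 95 − 12y_C − 4y_A = 0, so y_C = 95/12 − (1/3)y_A.
The reaction-function slope is −1/3, so a 12-unit rise in y_A moves y_C by −1/3 × 12 = −4. C's best response falls — the actions are strategic substitutes.

-4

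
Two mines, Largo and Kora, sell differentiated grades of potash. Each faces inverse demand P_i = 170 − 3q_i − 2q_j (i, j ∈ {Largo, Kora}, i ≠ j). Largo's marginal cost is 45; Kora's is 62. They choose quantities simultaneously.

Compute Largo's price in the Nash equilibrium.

Mine Largo's profit: π = q_{Largo}(170 − 3q_{Largo} − 2q_{Kora}) − 45q_{Largo}.
∂π/∂q_{Largo} = 125 − 6q_{Largo} − 2q_{Kora} = 0 ⇒ q_{Largo} = 125/6 − (1/3)q_{Kora}.
Similarly q_{Kora} = 18 − (1/3)q_{Largo}.
Substituting the second reaction function into the first: q_{Largo} = 125/6 − (1/3)(18 − (1/3)q_{Largo}), which gives (8/9)q_{Largo} = 89/6 ⇒ q_{Largo} = 16.6875.
Then q_{Kora} = 18 − (1/3)·16.6875 = 12.4375.
P_{Largo} = 170 − 3·16.6875 − 2·12.4375 = 95.0625.

95.0625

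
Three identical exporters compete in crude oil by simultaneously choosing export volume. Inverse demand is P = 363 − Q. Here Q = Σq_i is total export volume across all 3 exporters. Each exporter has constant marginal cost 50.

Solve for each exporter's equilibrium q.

A representative exporter's profit is π_i = q_i(363 − Q) − 50q_i, with Q = q_i + Σ_{j≠i} q_j.
First-order condition: 313 − 2q_i − Σ_{j≠i} q_j = 0.
With identical exporters, set every q_j = q: then 313 − 2q − 2q = 0, i.e. q = 313/4 = 78.25.

78.25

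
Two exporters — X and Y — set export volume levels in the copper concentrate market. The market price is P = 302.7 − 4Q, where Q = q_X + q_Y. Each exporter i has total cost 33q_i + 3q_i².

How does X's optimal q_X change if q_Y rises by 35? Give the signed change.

Exporter X's profit: π = q_X(302.7 − 4(q_X + q_Y)) − 33q_X − 3q_X².
∂π/∂q_X = 269.7 − 14q_X − 4q_Y = 0, so q_X = 2697/140 − (2/7)q_Y.
The reaction-function slope is −2/7, so a 35-unit rise in q_Y moves q_X by −2/7 × 35 = −10. X's best response falls — the actions are strategic substitutes.

-10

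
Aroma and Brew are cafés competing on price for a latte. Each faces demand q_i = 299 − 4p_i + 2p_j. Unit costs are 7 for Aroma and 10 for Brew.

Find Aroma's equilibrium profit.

Aroma's profit: π = (p_{Aroma} − 7)(299 − 4p_{Aroma} + 2p_{Brew}).
∂π/∂p_{Aroma} = 327 − 8p_{Aroma} + 2p_{Brew} = 0 ⇒ p_{Aroma} = 40.875 + 0.25p_{Brew}.
Similarly p_{Brew} = 42.375 + 0.25p_{Aroma}.
Solving the two reaction functions simultaneously: (1 − (0.25)(0.25))p_{Aroma} = 40.875 + 0.25·42.375, so 0.9375p_{Aroma} = 1647/32 and p_{Aroma} = 54.9.
Then p_{Brew} = 42.375 + 0.25·54.9 = 56.1.
q_{Aroma} = 299 − 4·54.9 + 2·56.1 = 191.6.
Profit = (54.9 − 7)·191.6 = 9177.64.

9177.64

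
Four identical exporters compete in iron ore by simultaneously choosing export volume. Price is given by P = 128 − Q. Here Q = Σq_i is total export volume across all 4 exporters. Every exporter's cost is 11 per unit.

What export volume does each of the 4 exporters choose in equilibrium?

A representative exporter's profit is π_i = q_i(128 − Q) − 11q_i, with Q = q_i + Σ_{j≠i} q_j.
First-order condition: 117 − 2q_i − Σ_{j≠i} q_j = 0.
In a symmetric equilibrium every exporter chooses the same q, so Σ_{j≠i} q_j = 3q. The condition becomes 117 − 5q = 0, giving q = 117/5 = 23.4.

23.4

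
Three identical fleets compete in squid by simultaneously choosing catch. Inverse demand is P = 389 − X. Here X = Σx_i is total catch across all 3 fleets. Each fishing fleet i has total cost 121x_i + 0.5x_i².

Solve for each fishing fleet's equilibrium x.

A representative fishing fleet's profit is π_i = x_i(389 − X) − 121x_i − 0.5x_i², with X = x_i + Σ_{j≠i} x_j.
First-order condition: 268 − 3x_i − Σ_{j≠i} x_j = 0.
In a symmetric equilibrium every fishing fleet chooses the same x, so Σ_{j≠i} x_j = 2x. The condition becomes 268 − 5x = 0, giving x = 268/5 = 53.6.

53.6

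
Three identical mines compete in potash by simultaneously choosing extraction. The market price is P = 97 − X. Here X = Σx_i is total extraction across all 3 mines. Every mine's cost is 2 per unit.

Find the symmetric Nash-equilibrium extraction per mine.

23.75

A representative mine's profit is π_i = x_i(97 − X) − 2x_i, with X = x_i + Σ_{j≠i} x_j.
First-order condition: 95 − 2x_i − Σ_{j≠i} x_j = 0.
With identical mines, set every x_j = x: then 95 − 2x − 2x = 0, i.e. x = 95/4 = 23.75.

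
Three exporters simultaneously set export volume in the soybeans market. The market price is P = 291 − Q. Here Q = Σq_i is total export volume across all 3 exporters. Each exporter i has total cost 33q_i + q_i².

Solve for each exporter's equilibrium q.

43

A representative exporter's profit is π_i = q_i(291 − Q) − 33q_i − q_i², with Q = q_i + Σ_{j≠i} q_j.
First-order condition: 258 − 4q_i − Σ_{j≠i} q_j = 0.
With identical exporters, set every q_j = q: then 258 − 4q − 2q = 0, i.e. q = 258/6 = 43.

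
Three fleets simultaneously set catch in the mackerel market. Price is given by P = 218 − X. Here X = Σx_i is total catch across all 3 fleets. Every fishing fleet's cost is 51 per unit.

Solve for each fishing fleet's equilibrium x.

A representative fishing fleet's profit is π_i = x_i(218 − X) − 51x_i, with X = x_i + Σ_{j≠i} x_j.
First-order condition: 167 − 2x_i − Σ_{j≠i} x_j = 0.
With identical fishing fleets, set every x_j = x: then 167 − 2x − 2x = 0, i.e. x = 167/4 = 41.75.

41.75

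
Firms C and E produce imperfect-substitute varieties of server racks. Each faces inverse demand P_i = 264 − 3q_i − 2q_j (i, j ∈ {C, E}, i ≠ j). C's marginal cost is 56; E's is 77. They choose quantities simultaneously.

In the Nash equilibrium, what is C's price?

137.9375

Firm C's profit: π = q_C(264 − 3q_C − 2q_E) − 56q_C.
∂π/∂q_C = 208 − 6q_C − 2q_E = 0 ⇒ q_C = 104/3 − (1/3)q_E.
Similarly q_E = 187/6 − (1/3)q_C.
Plugging q_E into C's best response: q_C = 104/3 − (1/3)(187/6 − (1/3)q_C) ⇒ (8/9)q_C = 437/18, so q_C = 27.3125.
Then q_E = 187/6 − (1/3)·27.3125 = 22.0625.
P_C = 264 − 3·27.3125 − 2·22.0625 = 137.9375.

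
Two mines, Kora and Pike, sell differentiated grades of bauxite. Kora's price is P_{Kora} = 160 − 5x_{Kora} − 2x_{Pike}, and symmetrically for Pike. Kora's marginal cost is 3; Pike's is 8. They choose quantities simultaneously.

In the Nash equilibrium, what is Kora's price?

Mine Kora's profit: π = x_{Kora}(160 − 5x_{Kora} − 2x_{Pike}) − 3x_{Kora}.
∂π/∂x_{Kora} = 157 − 10x_{Kora} − 2x_{Pike} = 0 ⇒ x_{Kora} = 15.7 − 0.2x_{Pike}.
Similarly x_{Pike} = 15.2 − 0.2x_{Kora}.
Substituting the second reaction function into the first: x_{Kora} = 15.7 − 0.2(15.2 − 0.2x_{Kora}), which gives 0.96x_{Kora} = 12.66 ⇒ x_{Kora} = 13.1875.
Then x_{Pike} = 15.2 − 0.2·13.1875 = 12.5625.
P_{Kora} = 160 − 5·13.1875 − 2·12.5625 = 68.9375.

68.9375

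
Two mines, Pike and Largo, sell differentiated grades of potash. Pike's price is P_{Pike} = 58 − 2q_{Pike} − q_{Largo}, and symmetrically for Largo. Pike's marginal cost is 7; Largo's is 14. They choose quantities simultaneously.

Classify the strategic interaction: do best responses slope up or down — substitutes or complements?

Mine Pike's profit: π = q_{Pike}(58 − 2q_{Pike} − q_{Largo}) − 7q_{Pike}.
∂π/∂q_{Pike} = 51 − 4q_{Pike} − q_{Largo} = 0 ⇒ q_{Pike} = 12.75 − 0.25q_{Largo}.
The best-response slope dq_{Pike}/dq_{Largo} = −0.25 < 0: the reaction function is downward-sloping, so the choices are strategic substitutes.

strategic substitutes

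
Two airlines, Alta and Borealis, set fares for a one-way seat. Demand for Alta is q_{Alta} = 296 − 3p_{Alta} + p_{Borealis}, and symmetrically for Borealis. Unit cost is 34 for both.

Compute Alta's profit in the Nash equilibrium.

Alta's profit: π = (p_{Alta} − 34)(296 − 3p_{Alta} + p_{Borealis}).
∂π/∂p_{Alta} = 398 − 6p_{Alta} + p_{Borealis} = 0 ⇒ p_{Alta} = 199/3 + (1/6)p_{Borealis}.
Setting p_{Alta} = p_{Borealis} in the reaction function: p_{Alta} = 199/3 + (1/6)p_{Alta}, so p_{Alta} = (199/3) / (5/6) = 79.6.
q_{Alta} = 296 − 3·79.6 + 79.6 = 136.8.
Profit = (79.6 − 34)·136.8 = 6238.08.

6238.08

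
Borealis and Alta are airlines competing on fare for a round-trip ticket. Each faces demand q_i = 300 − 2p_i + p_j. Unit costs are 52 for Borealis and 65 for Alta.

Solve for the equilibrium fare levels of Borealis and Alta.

136.4, 141.6

Borealis's profit: π = (p_{Borealis} − 52)(300 − 2p_{Borealis} + p_{Alta}).
∂π/∂p_{Borealis} = 404 − 4p_{Borealis} + p_{Alta} = 0 ⇒ p_{Borealis} = 101 + 0.25p_{Alta}.
Similarly p_{Alta} = 107.5 + 0.25p_{Borealis}.
Plugging p_{Alta} into Borealis's best response: p_{Borealis} = 101 + 0.25(107.5 + 0.25p_{Borealis}) ⇒ 0.9375p_{Borealis} = 127.875, so p_{Borealis} = 136.4.
Then p_{Alta} = 107.5 + 0.25·136.4 = 141.6.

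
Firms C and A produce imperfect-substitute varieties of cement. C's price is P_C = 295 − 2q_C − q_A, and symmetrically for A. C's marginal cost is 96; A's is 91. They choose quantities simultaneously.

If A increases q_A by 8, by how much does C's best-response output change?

-2

Firm C's profit: π = q_C(295 − 2q_C − q_A) − 96q_C.
∂π/∂q_C = 199 − 4q_C − q_A = 0 ⇒ q_C = 49.75 − 0.25q_A.
The reaction-function slope is −0.25, so an 8-unit rise in q_A moves q_C by −0.25 × 8 = −2. C's best response falls — the actions are strategic substitutes.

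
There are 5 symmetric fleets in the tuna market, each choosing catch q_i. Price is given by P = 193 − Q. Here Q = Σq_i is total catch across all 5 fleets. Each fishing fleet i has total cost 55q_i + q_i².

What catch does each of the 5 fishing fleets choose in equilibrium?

A representative fishing fleet's profit is π_i = q_i(193 − Q) − 55q_i − q_i², with Q = q_i + Σ_{j≠i} q_j.
First-order condition: 138 − 4q_i − Σ_{j≠i} q_j = 0.
In a symmetric equilibrium every fishing fleet chooses the same q, so Σ_{j≠i} q_j = 4q. The condition becomes 138 − 8q = 0, giving q = 138/8 = 17.25.

17.25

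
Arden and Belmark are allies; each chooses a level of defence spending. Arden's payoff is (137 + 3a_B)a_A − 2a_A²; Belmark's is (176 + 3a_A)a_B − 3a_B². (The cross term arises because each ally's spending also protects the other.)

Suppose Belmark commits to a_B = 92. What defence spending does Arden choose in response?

103.25

Expanding Arden's payoff: 137a_A + 3a_Ba_A − 2a_A².
∂π/∂a_A = 137 + 3a_B − 4a_A = 0, so a_A = 34.25 + 0.75a_B.
At a_B = 92: a_A = 34.25 + 0.75·92 = 103.25.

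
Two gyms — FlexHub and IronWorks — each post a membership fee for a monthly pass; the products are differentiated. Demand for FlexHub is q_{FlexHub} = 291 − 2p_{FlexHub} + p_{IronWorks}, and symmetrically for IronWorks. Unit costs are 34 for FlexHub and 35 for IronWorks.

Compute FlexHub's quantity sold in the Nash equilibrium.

171.6

FlexHub's profit: π = (p_{FlexHub} − 34)(291 − 2p_{FlexHub} + p_{IronWorks}).
∂π/∂p_{FlexHub} = 359 − 4p_{FlexHub} + p_{IronWorks} = 0 ⇒ p_{FlexHub} = 89.75 + 0.25p_{IronWorks}.
Similarly p_{IronWorks} = 90.25 + 0.25p_{FlexHub}.
Substituting the second reaction function into the first: p_{FlexHub} = 89.75 + 0.25(90.25 + 0.25p_{FlexHub}), which gives 0.9375p_{FlexHub} = 112.3125 ⇒ p_{FlexHub} = 119.8.
Then p_{IronWorks} = 90.25 + 0.25·119.8 = 120.2.
q_{FlexHub} = 291 − 2·119.8 + 120.2 = 171.6.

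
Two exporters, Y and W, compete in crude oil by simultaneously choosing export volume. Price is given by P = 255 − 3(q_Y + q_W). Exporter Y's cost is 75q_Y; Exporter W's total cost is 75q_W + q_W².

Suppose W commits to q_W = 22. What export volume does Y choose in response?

Exporter Y's profit: π = q_Y(255 − 3(q_Y + q_W)) − 75q_Y.
∂π/∂q_Y = 180 − 6q_Y − 3q_W = 0, so q_Y = 30 − 0.5q_W.
At q_W = 22: q_Y = 30 − 0.5·22 = 19.

19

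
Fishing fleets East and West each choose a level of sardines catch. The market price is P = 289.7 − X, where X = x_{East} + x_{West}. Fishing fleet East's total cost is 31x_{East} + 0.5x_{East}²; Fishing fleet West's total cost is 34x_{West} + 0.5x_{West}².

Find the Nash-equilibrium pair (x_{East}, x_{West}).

65.05, 63.55

Fishing fleet East's profit: π = x_{East}(289.7 − (x_{East} + x_{West})) − 31x_{East} − 0.5x_{East}².
∂π/∂x_{East} = 258.7 − 3x_{East} − x_{West} = 0, so x_{East} = 2587/30 − (1/3)x_{West}.
By the same steps for West: x_{West} = 2557/30 − (1/3)x_{East}.
Substituting the second reaction function into the first: x_{East} = 2587/30 − (1/3)(2557/30 − (1/3)x_{East}), which gives (8/9)x_{East} = 2602/45 ⇒ x_{East} = 65.05.
Then x_{West} = 2557/30 − (1/3)·65.05 = 63.55.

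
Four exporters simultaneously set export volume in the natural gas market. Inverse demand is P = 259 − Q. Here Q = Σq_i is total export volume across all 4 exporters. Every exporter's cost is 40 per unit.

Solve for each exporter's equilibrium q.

A representative exporter's profit is π_i = q_i(259 − Q) − 40q_i, with Q = q_i + Σ_{j≠i} q_j.
First-order condition: 219 − 2q_i − Σ_{j≠i} q_j = 0.
Imposing symmetry (q_j = q for all j) turns Σ_{j≠i} q_j into 3q, so 219 = 5q and q = 43.8.

43.8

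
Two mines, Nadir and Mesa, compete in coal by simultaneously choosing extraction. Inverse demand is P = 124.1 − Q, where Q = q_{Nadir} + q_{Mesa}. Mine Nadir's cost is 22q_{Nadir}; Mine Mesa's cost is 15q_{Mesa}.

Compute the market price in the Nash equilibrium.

53.7

Mine Nadir's profit: π = q_{Nadir}(124.1 − (q_{Nadir} + q_{Mesa})) − 22q_{Nadir}.
∂π/∂q_{Nadir} = 102.1 − 2q_{Nadir} − q_{Mesa} = 0, so q_{Nadir} = 51.05 − 0.5q_{Mesa}.
By the same steps for Mesa: q_{Mesa} = 54.55 − 0.5q_{Nadir}.
Plugging q_{Mesa} into Nadir's best response: q_{Nadir} = 51.05 − 0.5(54.55 − 0.5q_{Nadir}) ⇒ 0.75q_{Nadir} = 23.775, so q_{Nadir} = 31.7.
Then q_{Mesa} = 54.55 − 0.5·31.7 = 38.7.
Equilibrium price: P = 124.1 − 70.4 = 53.7.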